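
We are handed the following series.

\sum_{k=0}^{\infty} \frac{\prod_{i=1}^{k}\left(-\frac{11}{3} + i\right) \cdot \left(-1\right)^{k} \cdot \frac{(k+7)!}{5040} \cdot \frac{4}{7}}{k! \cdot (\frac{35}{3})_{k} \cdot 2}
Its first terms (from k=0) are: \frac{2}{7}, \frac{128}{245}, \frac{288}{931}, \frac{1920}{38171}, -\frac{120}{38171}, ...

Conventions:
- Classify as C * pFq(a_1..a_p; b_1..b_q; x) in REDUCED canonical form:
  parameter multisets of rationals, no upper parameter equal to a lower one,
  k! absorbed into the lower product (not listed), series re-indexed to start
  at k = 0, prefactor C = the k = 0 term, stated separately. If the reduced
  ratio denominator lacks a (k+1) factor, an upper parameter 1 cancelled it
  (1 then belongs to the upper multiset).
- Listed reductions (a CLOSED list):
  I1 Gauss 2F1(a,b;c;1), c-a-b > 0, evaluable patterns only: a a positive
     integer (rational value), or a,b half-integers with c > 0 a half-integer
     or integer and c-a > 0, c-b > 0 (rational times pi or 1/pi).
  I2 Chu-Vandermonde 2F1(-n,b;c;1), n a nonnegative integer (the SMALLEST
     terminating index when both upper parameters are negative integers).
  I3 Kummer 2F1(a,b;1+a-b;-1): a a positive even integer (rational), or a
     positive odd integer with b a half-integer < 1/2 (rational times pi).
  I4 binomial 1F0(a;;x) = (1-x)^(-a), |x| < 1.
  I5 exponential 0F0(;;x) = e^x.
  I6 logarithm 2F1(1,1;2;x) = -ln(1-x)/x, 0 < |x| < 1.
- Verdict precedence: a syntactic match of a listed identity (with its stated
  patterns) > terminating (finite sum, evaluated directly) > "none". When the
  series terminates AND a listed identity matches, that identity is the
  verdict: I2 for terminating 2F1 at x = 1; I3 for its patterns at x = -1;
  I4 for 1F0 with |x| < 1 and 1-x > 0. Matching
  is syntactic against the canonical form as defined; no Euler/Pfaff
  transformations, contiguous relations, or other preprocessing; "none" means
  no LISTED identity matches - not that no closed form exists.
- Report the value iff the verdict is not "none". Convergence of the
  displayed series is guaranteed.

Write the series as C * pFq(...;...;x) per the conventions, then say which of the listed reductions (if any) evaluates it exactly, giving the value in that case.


This is \frac{2}{7} * 2F1(-\frac{8}{3}, 8; \frac{35}{3}; -1) in reduced canonical form. Verdict at x = -1: Kummer's theorem (I3) matches (x = -1; c = \frac{35}{3} equals 1+a-b for upper {-\frac{8}{3}, 8}: listed pattern). Hence: \frac{69368}{59535}.

Key step: with t_0 = \frac{2}{7}, the factorial ratio (C = 2/7, x = -1) (k+a-1)!/(a-1)! is a rising factorial (a)_k.
Ratio: r(k) = -1 * (k-\frac{8}{3}) (k+8) / [(k+\frac{35}{3}) (k+1)] - rational; roots negated = parameters, x = -1, C = \frac{2}{7}.


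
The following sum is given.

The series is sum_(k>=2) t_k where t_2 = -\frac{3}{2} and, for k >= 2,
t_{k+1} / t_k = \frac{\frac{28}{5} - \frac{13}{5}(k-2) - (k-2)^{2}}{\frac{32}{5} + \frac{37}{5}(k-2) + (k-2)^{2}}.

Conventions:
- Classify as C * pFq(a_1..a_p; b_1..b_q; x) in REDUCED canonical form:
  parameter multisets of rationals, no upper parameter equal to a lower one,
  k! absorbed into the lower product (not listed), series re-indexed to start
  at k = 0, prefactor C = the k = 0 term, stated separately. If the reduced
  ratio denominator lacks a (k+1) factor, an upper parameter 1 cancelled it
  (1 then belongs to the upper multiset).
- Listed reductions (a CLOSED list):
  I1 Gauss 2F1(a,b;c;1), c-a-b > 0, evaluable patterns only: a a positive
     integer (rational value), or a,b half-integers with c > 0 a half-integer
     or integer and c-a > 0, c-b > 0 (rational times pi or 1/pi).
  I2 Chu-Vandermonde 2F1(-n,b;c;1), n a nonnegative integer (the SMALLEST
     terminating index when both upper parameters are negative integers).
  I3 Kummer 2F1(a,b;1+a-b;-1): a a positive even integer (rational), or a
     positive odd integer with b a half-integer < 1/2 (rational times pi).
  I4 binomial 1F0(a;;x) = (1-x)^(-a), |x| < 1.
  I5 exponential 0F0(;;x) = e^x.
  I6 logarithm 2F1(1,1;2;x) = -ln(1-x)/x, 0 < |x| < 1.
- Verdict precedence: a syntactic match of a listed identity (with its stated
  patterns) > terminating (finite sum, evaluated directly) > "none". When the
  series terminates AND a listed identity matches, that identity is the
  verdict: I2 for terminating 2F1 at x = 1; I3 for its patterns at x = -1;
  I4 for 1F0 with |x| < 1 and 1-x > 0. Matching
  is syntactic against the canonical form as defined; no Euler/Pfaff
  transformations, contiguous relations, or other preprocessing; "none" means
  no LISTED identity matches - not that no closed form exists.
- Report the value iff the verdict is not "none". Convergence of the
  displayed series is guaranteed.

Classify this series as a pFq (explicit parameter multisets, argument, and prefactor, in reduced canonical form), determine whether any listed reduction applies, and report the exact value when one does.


This is -\frac{3}{2} * 2F1(-\frac{7}{5}, 4; \frac{32}{5}; -1) in reduced canonical form. Verdict at x = -1: the Kummer evaluation I3 matches (x = -1; c = \frac{32}{5} equals 1+a-b for upper {-\frac{7}{5}, 4}: listed pattern). Sum: -\frac{297}{100}.

The tell: with t_0 = -\frac{3}{2}, the expanded ratio factors over Q; C = -3/2, x = -1, roots give parameters.
Ratio: r(k) = -1 * (k-\frac{7}{5}) (k+4) / [(k+\frac{32}{5}) (k+1)] ; factor over Q: parameters, x = -1, and C = -\frac{3}{2}.


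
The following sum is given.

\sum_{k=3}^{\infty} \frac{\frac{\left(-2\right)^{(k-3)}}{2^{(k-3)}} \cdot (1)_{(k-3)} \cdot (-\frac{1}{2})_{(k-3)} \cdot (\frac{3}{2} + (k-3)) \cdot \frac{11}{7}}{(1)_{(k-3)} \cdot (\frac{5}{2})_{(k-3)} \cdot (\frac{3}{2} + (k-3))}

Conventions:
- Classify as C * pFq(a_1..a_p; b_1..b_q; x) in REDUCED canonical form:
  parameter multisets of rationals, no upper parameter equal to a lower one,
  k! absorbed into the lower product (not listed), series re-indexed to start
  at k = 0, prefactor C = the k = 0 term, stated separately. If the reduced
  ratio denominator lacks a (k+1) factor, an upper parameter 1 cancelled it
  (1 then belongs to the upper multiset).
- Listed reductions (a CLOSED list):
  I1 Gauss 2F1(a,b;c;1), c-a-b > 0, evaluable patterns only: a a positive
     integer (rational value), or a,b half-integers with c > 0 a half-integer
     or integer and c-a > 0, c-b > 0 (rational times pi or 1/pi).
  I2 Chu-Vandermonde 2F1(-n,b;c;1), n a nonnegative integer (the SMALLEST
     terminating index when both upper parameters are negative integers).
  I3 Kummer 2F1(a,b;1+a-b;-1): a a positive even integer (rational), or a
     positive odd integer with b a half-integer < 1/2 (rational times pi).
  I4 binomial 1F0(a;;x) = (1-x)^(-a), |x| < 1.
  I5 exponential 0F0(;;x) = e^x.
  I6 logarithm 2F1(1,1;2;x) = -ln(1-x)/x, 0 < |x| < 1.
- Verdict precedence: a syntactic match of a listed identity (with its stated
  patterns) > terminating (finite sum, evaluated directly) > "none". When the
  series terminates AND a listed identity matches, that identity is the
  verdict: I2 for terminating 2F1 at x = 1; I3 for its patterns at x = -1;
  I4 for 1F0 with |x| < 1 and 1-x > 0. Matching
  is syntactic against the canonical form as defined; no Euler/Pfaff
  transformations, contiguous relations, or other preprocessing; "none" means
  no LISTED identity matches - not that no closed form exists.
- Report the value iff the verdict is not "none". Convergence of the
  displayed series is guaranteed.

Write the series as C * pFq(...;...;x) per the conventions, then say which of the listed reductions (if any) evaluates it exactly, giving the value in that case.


The series (x = -1) is 2F1: upper {-\frac{1}{2}, 1}, lower {\frac{5}{2}}, prefactor \frac{11}{7}. Verdict (x = -1): Kummer's theorem (I3) applies (x = -1; c = \frac{5}{2} equals 1+a-b for upper {-\frac{1}{2}, 1}: listed pattern). Exact value: \frac{33}{56} \cdot \pi.

The tell: t_0 = \frac{11}{7} here, and the two k-th powers (prefactor 11/7) combine into one argument.
Step ratio: r(k) = -1 * (k-\frac{1}{2}) (k+1) / [(k+\frac{5}{2}) (k+1)] - rational in k, leading ratio -1; with t_0 = \frac{11}{7}, classification follows.


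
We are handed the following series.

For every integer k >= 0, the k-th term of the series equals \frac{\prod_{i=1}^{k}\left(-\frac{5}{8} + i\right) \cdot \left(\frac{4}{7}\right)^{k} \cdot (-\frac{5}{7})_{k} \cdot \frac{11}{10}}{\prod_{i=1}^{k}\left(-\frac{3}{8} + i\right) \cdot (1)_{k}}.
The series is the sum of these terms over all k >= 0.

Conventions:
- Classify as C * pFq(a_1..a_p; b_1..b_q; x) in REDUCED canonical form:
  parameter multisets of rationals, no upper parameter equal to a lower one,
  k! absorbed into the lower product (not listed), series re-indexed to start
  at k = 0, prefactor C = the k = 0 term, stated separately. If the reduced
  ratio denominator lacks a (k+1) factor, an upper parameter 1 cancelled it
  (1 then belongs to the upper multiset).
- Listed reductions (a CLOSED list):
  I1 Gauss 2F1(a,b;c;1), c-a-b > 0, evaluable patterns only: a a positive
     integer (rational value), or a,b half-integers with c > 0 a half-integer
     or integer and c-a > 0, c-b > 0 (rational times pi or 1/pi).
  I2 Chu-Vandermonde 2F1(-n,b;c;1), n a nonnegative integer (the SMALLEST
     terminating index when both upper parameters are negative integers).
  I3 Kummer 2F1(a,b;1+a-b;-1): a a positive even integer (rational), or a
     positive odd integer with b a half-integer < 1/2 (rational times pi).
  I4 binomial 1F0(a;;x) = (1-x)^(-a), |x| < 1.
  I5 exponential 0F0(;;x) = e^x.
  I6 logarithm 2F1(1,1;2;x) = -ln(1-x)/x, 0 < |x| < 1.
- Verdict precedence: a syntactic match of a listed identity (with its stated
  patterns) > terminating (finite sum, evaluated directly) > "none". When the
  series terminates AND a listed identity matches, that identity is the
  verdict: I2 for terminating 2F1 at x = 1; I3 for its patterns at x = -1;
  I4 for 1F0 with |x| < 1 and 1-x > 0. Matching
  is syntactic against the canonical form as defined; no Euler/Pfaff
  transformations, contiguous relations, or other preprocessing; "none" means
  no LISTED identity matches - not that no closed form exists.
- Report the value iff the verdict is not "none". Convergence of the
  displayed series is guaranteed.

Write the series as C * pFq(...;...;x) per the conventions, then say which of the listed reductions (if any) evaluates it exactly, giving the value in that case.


x = \frac{4}{7} here; the reduced form reads 2F1, upper {-\frac{5}{7}, \frac{3}{8}}, lower {\frac{5}{8}}, C = \frac{11}{10}. Verdict: none - at argument \frac{4}{7} the multisets {-\frac{5}{7}, \frac{3}{8}} ; {\frac{5}{8}} match no listed identity.

First insight: with t_0 = \frac{11}{10}, the running product (C = 11/10) telescopes to a rising factorial.
Ratio: r(k) = \frac{4}{7} * (k-\frac{5}{7}) (k+\frac{3}{8}) / [(k+\frac{5}{8}) (k+1)] - poly over poly, x = \frac{4}{7} from leading terms; C = \frac{11}{10} at k = 0.


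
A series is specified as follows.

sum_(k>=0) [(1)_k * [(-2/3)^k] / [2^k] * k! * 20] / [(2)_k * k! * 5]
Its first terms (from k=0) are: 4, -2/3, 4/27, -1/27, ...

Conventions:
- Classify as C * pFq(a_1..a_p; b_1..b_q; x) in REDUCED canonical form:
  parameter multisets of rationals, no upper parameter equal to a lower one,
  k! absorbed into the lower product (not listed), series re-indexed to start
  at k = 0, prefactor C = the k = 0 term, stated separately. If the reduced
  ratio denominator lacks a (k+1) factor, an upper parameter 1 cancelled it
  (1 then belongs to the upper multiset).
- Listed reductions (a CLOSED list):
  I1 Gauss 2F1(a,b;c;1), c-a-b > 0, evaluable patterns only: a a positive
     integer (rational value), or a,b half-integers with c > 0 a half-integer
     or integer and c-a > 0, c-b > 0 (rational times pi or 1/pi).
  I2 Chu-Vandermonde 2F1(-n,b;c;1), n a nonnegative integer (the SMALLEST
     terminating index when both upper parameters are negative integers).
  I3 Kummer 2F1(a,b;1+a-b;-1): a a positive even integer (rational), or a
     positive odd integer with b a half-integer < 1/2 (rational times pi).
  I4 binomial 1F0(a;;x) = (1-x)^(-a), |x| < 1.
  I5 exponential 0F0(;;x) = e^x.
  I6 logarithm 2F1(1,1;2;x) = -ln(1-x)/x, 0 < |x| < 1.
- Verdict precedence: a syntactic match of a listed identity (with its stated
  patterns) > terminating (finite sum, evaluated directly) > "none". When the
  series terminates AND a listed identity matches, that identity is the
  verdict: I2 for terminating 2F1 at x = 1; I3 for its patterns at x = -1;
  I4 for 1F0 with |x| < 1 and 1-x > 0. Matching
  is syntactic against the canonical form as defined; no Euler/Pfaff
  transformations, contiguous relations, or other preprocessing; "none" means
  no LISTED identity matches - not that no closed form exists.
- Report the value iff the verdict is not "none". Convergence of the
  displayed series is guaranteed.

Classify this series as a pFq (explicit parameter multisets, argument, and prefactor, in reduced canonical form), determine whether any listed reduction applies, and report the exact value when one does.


Reduced: x = -1/3, 2F1, upper = {1, 1}, lower = {2}, C = 4. Verdict: the logarithmic series (I6) fires (the logarithm: parameters (1,1;2), x = -1/3). Exact value: 12 * ln(4/3).

Structural cue: from the first term 4: the two k-th powers (C = 4) combine into one argument.
Step ratio: r(k) = (-1/3) * (k+1) (k+1) / [(k+2) (k+1)] - rational in k. x = (-1/3); t_0 = 4; negate the roots.


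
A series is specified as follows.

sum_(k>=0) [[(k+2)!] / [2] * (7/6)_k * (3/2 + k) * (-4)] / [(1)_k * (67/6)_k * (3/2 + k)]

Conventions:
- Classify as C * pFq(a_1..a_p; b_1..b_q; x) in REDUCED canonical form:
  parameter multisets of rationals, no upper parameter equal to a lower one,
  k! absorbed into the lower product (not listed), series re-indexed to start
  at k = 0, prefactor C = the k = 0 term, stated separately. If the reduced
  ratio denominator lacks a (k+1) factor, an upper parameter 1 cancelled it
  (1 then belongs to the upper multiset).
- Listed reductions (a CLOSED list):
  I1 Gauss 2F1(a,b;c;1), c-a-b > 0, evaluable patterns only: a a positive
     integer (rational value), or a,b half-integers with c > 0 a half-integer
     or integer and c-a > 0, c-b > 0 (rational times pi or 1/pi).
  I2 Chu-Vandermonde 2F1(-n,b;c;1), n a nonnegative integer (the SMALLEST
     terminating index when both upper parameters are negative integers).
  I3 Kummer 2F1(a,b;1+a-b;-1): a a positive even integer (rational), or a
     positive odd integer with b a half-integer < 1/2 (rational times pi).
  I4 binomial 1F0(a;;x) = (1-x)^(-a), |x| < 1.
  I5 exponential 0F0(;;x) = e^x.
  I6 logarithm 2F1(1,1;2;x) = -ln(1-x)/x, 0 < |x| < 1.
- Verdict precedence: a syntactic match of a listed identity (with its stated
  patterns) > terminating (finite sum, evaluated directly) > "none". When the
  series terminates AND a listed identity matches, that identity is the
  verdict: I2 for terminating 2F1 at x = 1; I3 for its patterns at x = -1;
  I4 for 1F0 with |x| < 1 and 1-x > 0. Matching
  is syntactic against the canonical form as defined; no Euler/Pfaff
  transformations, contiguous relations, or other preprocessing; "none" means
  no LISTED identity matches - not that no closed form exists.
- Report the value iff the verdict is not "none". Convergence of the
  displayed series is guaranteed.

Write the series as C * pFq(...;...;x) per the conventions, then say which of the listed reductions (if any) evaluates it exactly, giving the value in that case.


First insight: t_0 = -4 here, and striking the common factor k + 3/2 reduces the term (prefactor -4).
Ratio: r(k) = 1 * (k+7/6) (k+3) / [(k+67/6) (k+1)] - poly over poly, x = 1 from leading terms; C = -4 at k = 0.

Reduced: x = 1, 2F1, upper = {7/6, 3}, lower = {67/6}, C = -4. Verdict (x = 1): Gauss's theorem (I1) applies (x = 1: the Gamma ratio telescopes since c-a-b = 7 > 0 and a = 3 in Z>0). Sum: -23485/3888.


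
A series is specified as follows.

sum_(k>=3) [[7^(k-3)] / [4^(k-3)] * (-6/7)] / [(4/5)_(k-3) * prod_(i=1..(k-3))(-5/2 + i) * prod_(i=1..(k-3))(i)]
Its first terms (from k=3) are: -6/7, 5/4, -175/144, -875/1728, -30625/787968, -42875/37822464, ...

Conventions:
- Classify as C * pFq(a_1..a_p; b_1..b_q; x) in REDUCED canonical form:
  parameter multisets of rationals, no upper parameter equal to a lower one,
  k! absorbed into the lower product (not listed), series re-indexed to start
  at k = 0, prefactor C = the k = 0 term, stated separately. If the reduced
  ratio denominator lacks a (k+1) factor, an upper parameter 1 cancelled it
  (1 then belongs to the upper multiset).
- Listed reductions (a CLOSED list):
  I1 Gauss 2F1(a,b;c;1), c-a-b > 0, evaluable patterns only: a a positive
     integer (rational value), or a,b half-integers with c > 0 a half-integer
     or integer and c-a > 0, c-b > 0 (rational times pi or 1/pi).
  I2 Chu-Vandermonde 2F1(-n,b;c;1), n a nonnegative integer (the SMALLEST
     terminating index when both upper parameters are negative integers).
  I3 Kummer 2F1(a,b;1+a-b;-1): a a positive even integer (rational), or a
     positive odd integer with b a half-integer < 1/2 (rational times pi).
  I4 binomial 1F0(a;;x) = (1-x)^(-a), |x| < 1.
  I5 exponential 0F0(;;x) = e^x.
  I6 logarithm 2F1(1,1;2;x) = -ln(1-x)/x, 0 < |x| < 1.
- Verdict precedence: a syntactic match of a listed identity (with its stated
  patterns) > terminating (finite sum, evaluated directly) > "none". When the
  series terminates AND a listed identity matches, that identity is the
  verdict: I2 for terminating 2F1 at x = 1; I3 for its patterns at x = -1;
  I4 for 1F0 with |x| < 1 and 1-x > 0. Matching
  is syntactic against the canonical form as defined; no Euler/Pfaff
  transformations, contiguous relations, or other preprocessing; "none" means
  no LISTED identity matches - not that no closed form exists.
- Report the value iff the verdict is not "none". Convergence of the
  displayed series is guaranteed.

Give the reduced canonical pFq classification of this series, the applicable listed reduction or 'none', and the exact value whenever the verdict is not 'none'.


Structural cue: x = (7/4) and the lower running product (C = -6/7) is a rising factorial.
Term ratio: r(k) = (7/4) * 1 / [(k-3/2) (k+4/5) (k+1)] - rational in k. x = (7/4); t_0 = -6/7; negate the roots.

x = 7/4 here; the reduced form reads 0F2, upper {-}, lower {-3/2, 4/5}, C = -6/7. Verdict: none. A 0F2 with upper {-} fits none of I1-I6 at x = 7/4; the sum runs forever.


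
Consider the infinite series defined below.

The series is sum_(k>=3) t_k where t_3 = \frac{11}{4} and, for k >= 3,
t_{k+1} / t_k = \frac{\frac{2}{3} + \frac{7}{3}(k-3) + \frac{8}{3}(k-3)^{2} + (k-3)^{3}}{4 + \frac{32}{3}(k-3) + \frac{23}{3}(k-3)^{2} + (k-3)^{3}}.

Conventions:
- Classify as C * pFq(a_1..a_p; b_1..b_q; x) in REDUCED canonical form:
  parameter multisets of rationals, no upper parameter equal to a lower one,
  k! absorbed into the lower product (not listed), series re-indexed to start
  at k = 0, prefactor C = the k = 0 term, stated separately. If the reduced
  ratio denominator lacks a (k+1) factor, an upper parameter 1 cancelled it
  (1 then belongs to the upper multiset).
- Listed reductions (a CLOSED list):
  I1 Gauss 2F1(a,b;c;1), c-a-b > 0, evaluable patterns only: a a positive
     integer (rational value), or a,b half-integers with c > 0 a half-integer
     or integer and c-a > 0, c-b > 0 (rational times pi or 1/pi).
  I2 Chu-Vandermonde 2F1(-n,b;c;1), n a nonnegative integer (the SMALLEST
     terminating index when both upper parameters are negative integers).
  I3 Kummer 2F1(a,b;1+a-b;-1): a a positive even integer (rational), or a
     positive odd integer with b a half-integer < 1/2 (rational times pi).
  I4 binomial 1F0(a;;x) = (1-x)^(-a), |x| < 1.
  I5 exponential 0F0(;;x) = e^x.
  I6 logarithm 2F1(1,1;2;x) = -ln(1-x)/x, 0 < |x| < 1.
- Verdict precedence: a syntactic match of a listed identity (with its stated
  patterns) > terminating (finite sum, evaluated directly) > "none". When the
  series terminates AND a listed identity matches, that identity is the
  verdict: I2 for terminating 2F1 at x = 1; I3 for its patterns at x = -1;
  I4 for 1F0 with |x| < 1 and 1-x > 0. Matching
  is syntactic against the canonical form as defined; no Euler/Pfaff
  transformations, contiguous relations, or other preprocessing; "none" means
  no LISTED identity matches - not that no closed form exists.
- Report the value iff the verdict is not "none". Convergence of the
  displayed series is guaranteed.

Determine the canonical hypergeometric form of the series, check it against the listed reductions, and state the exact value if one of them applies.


At argument 1: a 2F1 with upper {1, 1}, lower {6}, scaled by C = \frac{11}{4}. Verdict at x = 1: Gauss (I1, integer-parameter pattern) matches (x = 1: the Gamma ratio telescopes since c-a-b = 4 > 0 and a = 1 in Z>0). Sum: \frac{55}{16}.

First insight: x = 1 and cancel k + 2/3 from the displayed ratio first; then C = 11/4, x = 1.
Adjacent-term ratio: r(k) = 1 * (k+1) (k+1) / [(k+6) (k+1)] - rational in k. x = 1; t_0 = \frac{11}{4}; negate the roots.


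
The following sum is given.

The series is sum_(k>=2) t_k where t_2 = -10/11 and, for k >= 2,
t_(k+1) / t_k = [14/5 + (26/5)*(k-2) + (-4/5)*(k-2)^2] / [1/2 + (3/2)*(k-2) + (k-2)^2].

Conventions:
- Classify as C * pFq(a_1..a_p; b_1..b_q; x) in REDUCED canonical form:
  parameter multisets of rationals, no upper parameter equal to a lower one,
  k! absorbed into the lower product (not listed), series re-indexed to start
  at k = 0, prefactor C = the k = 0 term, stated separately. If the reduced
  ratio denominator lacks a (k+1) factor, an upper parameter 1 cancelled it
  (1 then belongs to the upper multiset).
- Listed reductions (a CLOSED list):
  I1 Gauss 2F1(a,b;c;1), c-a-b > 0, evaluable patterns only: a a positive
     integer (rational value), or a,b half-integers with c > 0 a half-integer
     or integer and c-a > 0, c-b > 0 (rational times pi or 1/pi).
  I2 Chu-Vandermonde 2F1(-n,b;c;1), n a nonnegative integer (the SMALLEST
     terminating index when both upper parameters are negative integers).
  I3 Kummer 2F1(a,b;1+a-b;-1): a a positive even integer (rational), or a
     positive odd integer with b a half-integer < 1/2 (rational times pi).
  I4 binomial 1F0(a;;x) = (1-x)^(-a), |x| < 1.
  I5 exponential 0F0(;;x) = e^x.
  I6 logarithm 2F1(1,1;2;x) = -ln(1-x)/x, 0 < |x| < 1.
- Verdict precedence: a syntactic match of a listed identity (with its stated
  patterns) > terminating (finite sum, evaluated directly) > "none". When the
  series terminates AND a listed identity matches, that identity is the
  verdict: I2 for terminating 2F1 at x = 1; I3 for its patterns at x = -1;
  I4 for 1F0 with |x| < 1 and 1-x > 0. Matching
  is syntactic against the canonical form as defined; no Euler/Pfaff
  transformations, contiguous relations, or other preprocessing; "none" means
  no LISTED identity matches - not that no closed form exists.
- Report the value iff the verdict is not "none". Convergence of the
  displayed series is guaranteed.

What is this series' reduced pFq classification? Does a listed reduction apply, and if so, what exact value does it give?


Key step: t_0 = -10/11 here, and roots of the ratio polynomials (C = -10/11) are the negated parameters.
Consecutive-term ratio: r(k) = (-4/5) * (k-7) / [(k+1)] - rational in k. x = (-4/5); t_0 = -10/11; negate the roots.

Reduced: x = -4/5, 1F0, upper = {-7}, lower = {-}, C = -10/11. Verdict: the binomial series (I4) fires (the 1F0 binomial series: exponent 7, x = -4/5). Sum: -9565938/171875.


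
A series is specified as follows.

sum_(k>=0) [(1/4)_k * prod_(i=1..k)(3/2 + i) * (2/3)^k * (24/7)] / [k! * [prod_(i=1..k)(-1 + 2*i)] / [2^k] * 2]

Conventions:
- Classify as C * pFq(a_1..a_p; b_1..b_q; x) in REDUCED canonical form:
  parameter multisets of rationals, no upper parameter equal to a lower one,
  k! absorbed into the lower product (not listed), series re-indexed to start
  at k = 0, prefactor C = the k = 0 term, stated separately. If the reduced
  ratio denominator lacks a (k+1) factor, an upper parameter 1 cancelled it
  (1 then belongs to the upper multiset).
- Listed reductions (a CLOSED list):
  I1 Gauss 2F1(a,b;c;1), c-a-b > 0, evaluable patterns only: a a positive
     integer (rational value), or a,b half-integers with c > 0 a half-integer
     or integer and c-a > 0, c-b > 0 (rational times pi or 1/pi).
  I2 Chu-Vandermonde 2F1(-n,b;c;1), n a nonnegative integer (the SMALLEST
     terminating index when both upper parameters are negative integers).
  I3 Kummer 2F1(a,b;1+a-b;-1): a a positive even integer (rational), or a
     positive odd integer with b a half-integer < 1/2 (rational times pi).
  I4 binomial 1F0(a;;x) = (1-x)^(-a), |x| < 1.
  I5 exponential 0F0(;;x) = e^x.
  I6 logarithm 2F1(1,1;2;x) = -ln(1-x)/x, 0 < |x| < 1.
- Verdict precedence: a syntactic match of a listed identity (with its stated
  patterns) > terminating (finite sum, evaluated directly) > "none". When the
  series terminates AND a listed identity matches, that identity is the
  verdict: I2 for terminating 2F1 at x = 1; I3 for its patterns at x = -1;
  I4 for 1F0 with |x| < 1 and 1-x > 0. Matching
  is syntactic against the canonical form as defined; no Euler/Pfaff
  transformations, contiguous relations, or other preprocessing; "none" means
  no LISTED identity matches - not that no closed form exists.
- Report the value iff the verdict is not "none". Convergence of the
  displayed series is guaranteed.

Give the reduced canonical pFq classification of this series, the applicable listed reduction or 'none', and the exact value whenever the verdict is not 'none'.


Prefactor 12/7, argument 2/3: 2F1 with upper {1/4, 5/2} over lower {1/2}. Verdict: no listed reduction: x = 2/3 and upper {1/4, 5/2} fail every I1-I6 pattern.

Key step: with t_0 = 12/7, the lower odd product (prefactor 12/7) is 2^k (1/2)_k.
Adjacent-term ratio: r(k) = (2/3) * (k+1/4) (k+5/2) / [(k+1/2) (k+1)] - rational in k. x = (2/3); t_0 = 12/7; negate the roots.


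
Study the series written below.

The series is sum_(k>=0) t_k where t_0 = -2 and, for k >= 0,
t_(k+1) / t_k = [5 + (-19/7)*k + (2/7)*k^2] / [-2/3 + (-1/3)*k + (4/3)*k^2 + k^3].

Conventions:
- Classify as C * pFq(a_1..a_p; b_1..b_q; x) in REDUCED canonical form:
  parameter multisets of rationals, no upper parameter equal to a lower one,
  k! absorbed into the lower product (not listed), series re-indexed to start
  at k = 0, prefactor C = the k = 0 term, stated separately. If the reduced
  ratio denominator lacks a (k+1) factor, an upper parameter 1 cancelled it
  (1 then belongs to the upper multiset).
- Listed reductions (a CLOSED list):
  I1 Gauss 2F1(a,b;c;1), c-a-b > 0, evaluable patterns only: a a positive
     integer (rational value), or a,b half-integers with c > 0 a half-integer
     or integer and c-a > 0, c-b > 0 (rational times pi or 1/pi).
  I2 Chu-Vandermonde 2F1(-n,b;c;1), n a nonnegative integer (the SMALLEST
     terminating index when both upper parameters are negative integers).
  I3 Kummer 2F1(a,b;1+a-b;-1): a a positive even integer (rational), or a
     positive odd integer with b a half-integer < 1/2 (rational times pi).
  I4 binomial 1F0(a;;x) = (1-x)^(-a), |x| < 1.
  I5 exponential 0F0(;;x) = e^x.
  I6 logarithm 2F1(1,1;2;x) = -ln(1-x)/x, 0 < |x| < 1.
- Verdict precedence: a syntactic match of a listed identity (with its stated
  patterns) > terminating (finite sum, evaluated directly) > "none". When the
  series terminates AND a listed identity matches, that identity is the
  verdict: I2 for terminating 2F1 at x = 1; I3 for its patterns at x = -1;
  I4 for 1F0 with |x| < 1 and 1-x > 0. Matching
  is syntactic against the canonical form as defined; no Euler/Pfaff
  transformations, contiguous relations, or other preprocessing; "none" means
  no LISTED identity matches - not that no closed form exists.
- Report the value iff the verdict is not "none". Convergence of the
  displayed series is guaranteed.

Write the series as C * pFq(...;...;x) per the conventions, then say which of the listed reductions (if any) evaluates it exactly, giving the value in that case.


Reduced: x = 2/7, 2F2, upper = {-7, -5/2}, lower = {-2/3, 1}, C = -2. Verdict: terminating - upper parameter -7 makes this a finite sum (last index 7), evaluated exactly. Exact value: 33477934716871/767410309120.

Structural cue: t_0 = -2 here, and factor the ratio over Q (C = -2): negated roots = parameters.
Ratio: r(k) = (2/7) * (k-7) (k-5/2) / [(k-2/3) (k+1) (k+1)] - rational; roots negated = parameters, x = (2/7), C = -2.


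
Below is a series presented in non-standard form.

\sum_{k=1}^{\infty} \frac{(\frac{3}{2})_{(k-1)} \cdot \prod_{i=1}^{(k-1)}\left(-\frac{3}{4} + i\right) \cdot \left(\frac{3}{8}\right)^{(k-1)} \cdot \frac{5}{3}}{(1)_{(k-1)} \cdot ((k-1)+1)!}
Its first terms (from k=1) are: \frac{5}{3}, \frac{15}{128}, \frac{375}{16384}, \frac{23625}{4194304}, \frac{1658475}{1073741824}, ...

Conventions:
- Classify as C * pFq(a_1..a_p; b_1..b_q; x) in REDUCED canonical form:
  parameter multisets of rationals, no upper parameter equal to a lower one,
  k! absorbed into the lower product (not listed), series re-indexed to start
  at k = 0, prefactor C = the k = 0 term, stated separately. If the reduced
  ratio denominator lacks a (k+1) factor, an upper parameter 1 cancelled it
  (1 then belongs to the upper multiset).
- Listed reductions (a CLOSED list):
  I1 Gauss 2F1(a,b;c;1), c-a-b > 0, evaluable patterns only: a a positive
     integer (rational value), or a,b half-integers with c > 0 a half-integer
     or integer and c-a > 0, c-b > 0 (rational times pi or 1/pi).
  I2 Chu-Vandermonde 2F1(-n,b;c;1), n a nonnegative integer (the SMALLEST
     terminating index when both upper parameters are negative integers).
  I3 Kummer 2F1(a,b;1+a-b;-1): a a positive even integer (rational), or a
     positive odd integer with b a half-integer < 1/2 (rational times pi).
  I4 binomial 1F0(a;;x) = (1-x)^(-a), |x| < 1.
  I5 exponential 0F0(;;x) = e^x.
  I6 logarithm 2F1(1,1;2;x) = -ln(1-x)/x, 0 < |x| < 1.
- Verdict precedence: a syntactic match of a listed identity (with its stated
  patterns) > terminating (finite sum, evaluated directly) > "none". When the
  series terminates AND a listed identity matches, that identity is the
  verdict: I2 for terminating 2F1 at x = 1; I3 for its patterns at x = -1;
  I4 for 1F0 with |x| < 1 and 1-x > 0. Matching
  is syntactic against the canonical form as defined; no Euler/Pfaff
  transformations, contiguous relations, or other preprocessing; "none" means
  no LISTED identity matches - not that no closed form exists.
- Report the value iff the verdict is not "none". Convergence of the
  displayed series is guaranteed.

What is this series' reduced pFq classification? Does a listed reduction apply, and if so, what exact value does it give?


The series (x = \frac{3}{8}) is 2F1: upper {\frac{1}{4}, \frac{3}{2}}, lower {2}, prefactor \frac{5}{3}. Verdict: no listed reduction: x = \frac{3}{8} and upper {\frac{1}{4}, \frac{3}{2}} fail every I1-I6 pattern.

Key observation: t_0 being \frac{5}{3}, the denominator's factorial ratio (C = 5/3, x = 3/8) is a lower Pochhammer.
Adjacent-term ratio: r(k) = \frac{3}{8} * (k+\frac{1}{4}) (k+\frac{3}{2}) / [(k+2) (k+1)] - rational in k, leading ratio \frac{3}{8}; with t_0 = \frac{5}{3}, classification follows.


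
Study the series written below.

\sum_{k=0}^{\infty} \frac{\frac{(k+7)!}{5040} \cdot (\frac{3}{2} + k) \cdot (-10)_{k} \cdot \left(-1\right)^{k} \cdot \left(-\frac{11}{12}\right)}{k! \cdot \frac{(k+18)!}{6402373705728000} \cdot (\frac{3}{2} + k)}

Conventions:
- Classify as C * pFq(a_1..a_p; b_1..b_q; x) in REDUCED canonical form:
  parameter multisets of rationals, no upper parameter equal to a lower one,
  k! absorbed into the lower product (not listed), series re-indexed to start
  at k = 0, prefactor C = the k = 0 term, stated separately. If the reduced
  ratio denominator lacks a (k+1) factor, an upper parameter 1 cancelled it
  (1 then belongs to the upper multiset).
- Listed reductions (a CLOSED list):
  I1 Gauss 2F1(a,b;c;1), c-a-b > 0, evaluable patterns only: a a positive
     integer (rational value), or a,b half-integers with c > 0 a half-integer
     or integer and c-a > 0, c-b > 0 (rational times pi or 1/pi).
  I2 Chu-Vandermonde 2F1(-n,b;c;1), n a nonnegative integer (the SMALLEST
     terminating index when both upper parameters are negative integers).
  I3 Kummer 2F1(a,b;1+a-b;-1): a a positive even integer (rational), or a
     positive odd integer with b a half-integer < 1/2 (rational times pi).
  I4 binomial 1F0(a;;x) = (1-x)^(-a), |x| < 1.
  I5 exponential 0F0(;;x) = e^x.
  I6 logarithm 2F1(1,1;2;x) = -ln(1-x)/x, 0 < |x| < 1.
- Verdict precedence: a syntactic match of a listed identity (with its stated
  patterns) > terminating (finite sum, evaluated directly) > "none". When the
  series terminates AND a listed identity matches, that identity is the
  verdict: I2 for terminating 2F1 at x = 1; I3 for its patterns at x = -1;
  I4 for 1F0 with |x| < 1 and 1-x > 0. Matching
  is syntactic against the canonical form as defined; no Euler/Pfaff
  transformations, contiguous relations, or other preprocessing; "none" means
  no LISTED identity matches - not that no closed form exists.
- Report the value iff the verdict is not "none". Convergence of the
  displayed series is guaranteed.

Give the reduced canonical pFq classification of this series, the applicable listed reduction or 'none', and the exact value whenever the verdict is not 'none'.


Classification (C = -\frac{11}{12}): 2F1 with upper {-10, 8}, lower {19}, argument x = -1. Verdict at x = -1: Kummer (I3) matches (x = -1; c = 19 equals 1+a-b for upper {-10, 8}: listed pattern). Exact value: -\frac{561}{14}.

Key step: t_0 being -\frac{11}{12}, the factor k + 3/2 cancels (top and bottom), leaving prefactor -11/12.
Term ratio: r(k) = -1 * (k-10) (k+8) / [(k+19) (k+1)] - poly over poly, x = -1 from leading terms; C = -\frac{11}{12} at k = 0.


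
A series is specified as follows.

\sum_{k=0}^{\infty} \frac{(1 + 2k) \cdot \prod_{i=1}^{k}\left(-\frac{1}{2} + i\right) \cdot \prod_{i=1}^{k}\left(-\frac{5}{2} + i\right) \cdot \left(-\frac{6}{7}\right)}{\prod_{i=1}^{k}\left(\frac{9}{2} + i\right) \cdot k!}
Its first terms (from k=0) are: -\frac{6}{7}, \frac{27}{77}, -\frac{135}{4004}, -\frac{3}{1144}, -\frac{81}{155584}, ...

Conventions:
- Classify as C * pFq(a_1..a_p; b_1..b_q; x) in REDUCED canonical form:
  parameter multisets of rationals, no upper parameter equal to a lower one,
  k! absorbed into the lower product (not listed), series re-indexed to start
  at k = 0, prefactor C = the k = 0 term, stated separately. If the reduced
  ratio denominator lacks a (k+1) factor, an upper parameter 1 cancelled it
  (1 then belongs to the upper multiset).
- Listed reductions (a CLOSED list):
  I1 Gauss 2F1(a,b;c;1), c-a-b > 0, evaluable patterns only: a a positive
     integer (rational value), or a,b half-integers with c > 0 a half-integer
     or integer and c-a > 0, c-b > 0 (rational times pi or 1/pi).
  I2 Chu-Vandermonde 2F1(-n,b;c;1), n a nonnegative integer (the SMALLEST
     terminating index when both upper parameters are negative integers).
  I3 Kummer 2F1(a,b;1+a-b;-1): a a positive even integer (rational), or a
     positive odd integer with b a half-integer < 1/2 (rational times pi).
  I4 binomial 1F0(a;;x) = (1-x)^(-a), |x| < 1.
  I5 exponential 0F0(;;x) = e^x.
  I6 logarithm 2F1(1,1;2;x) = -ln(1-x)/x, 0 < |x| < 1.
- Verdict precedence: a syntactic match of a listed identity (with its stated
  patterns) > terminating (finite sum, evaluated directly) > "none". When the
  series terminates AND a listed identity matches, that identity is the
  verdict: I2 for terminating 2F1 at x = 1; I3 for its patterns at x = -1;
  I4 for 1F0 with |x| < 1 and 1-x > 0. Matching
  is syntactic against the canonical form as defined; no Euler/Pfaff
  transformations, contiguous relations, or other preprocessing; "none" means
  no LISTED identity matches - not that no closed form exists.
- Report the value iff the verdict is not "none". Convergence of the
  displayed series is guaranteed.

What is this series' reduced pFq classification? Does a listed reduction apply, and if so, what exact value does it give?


With C = -\frac{6}{7}: the canonical form is 2F1(-\frac{3}{2}, \frac{3}{2}; \frac{11}{2}; 1). Verdict (x = 1): Gauss's theorem I1 (half-integer case) applies (x = 1; upper {-\frac{3}{2}, \frac{3}{2}} half-integers, c = \frac{11}{2} in the evaluable pattern). Value: \left(-\frac{2835}{16384}\right) \cdot \pi.

Structural cue: x = 1 and the (2k+1) factor (C = -6/7) shifts (1/2)_k to (3/2)_k.
Ratio: r(k) = 1 * (k-\frac{3}{2}) (k+\frac{3}{2}) / [(k+\frac{11}{2}) (k+1)] - rational in k, leading ratio 1; with t_0 = -\frac{6}{7}, classification follows.


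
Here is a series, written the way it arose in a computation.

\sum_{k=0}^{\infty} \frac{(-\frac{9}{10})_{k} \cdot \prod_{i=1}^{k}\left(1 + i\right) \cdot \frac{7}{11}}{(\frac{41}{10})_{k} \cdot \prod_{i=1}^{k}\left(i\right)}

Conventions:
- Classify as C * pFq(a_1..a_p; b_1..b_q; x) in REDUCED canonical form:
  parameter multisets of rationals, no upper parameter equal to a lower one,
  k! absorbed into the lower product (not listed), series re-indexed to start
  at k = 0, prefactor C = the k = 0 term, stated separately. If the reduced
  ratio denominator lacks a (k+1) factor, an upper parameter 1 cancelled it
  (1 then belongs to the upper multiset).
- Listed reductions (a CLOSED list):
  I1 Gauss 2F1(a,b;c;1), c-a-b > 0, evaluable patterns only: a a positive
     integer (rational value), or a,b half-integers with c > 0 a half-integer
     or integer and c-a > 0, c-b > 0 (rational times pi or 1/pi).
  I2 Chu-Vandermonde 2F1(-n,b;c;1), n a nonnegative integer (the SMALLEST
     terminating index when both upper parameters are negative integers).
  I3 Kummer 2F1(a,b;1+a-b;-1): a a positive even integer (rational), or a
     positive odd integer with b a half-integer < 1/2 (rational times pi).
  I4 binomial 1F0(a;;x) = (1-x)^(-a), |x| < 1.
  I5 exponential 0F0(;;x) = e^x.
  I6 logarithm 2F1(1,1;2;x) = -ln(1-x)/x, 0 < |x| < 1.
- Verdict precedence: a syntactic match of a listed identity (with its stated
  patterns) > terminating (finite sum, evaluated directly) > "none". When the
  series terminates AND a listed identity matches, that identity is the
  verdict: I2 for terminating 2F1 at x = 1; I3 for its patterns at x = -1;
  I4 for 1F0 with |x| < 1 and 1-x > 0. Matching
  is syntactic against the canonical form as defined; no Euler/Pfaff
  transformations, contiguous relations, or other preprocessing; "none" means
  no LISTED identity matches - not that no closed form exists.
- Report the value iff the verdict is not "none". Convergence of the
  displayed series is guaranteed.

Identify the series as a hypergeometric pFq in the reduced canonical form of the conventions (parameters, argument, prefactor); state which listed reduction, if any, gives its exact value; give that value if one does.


Canonical form: C = \frac{7}{11} times 2F1 with upper {-\frac{9}{10}, 2}, lower {\frac{41}{10}}, x = 1. Verdict (x = 1): Gauss's theorem (I1) applies (x = 1: the Gamma ratio telescopes since c-a-b = 3 > 0 and a = 2 in Z>0). Its exact value is \frac{1519}{4400}.

Key observation: t_0 = \frac{7}{11} here, and the product of the first k integers (C = 7/11) is k!.
Term ratio: r(k) = 1 * (k-\frac{9}{10}) (k+2) / [(k+\frac{41}{10}) (k+1)] - poly over poly, x = 1 from leading terms; C = \frac{7}{11} at k = 0.


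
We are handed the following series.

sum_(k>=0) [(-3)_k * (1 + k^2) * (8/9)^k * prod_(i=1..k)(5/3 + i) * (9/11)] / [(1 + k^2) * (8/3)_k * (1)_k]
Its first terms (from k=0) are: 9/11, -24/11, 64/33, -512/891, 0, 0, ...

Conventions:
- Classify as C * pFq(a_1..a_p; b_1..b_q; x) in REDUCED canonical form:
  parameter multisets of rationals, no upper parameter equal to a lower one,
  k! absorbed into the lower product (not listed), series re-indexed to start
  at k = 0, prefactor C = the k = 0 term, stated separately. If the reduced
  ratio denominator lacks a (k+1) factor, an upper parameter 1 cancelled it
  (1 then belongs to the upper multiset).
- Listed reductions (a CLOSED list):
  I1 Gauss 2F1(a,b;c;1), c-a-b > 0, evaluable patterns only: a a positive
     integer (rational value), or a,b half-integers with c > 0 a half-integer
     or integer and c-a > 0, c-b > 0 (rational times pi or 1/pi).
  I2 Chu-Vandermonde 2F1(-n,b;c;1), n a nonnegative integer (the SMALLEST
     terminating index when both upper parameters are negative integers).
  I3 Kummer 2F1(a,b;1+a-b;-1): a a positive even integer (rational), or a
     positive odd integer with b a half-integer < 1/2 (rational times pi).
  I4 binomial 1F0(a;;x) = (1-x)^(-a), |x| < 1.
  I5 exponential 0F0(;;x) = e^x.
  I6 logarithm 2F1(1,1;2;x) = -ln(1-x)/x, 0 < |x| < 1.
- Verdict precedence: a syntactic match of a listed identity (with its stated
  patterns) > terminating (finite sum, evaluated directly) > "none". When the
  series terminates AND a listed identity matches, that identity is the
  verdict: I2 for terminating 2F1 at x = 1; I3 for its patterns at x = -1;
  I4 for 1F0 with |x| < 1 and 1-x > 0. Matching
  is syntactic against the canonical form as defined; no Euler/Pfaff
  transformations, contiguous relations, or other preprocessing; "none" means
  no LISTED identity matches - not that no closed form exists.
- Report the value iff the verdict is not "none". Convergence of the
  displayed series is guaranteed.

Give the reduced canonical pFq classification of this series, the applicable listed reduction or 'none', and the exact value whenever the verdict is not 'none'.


The series (x = 8/9) is 1F0: upper {-3}, lower {-}, prefactor 9/11. Verdict at x = 8/9: the I4 binomial reduction matches (the 1F0 binomial series: exponent 3, x = 8/9). Sum: 1/891.

Key observation: with t_0 = 9/11, the running product (C = 9/11, x = 8/9) telescopes to a rising factorial.
Term ratio: r(k) = (8/9) * (k-3) / [(k+1)] - rational in k. x = (8/9); t_0 = 9/11; negate the roots.
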